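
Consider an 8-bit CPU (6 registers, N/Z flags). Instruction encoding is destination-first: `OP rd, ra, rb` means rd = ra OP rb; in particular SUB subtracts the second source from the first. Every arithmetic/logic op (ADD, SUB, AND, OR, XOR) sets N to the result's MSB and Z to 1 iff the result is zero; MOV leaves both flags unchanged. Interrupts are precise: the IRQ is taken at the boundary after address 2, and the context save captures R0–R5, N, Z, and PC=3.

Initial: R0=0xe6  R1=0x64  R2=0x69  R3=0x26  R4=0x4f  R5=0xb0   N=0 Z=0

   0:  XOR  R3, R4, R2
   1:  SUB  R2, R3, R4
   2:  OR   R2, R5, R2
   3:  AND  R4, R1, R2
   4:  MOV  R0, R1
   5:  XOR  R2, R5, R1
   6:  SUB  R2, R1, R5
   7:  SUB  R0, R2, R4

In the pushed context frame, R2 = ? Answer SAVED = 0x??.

after  0: R0=0xe6 R1=0x64 R2=0x69 R3=0x26 R4=0x4f R5=0xb0  N=0 Z=0
after  1: R0=0xe6 R1=0x64 R2=0xd7 R3=0x26 R4=0x4f R5=0xb0  N=1 Z=0
after  2: R0=0xe6 R1=0x64 R2=0xf7 R3=0x26 R4=0x4f R5=0xb0  N=1 Z=0
-- IRQ taken; context saved, return-PC = 3 --

SAVED = 0xf7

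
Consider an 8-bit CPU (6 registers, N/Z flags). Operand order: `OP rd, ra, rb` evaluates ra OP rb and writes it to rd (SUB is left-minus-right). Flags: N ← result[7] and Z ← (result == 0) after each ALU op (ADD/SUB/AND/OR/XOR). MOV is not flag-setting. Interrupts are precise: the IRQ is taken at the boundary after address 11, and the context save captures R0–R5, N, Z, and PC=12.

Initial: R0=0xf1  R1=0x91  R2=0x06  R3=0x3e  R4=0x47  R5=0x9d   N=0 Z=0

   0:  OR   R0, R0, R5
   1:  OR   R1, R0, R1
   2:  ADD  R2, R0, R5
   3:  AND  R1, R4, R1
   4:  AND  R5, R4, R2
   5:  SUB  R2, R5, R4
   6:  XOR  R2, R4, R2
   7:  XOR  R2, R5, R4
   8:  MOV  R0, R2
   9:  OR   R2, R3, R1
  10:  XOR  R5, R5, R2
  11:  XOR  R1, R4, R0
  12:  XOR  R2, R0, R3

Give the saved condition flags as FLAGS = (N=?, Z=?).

after  0: R0=0xfd R1=0x91 R2=0x06 R3=0x3e R4=0x47 R5=0x9d  N=1 Z=0
after  1: R0=0xfd R1=0xfd R2=0x06 R3=0x3e R4=0x47 R5=0x9d  N=1 Z=0
after  2: R0=0xfd R1=0xfd R2=0x9a R3=0x3e R4=0x47 R5=0x9d  N=1 Z=0
after  3: R0=0xfd R1=0x45 R2=0x9a R3=0x3e R4=0x47 R5=0x9d  N=0 Z=0
after  4: R0=0xfd R1=0x45 R2=0x9a R3=0x3e R4=0x47 R5=0x02  N=0 Z=0
after  5: R0=0xfd R1=0x45 R2=0xbb R3=0x3e R4=0x47 R5=0x02  N=1 Z=0
after  6: R0=0xfd R1=0x45 R2=0xfc R3=0x3e R4=0x47 R5=0x02  N=1 Z=0
after  7: R0=0xfd R1=0x45 R2=0x45 R3=0x3e R4=0x47 R5=0x02  N=0 Z=0
after  8: R0=0x45 R1=0x45 R2=0x45 R3=0x3e R4=0x47 R5=0x02  N=0 Z=0
after  9: R0=0x45 R1=0x45 R2=0x7f R3=0x3e R4=0x47 R5=0x02  N=0 Z=0
after 10: R0=0x45 R1=0x45 R2=0x7f R3=0x3e R4=0x47 R5=0x7d  N=0 Z=0
after 11: R0=0x45 R1=0x02 R2=0x7f R3=0x3e R4=0x47 R5=0x7d  N=0 Z=0
-- IRQ taken; context saved, return-PC = 12 --

FLAGS = (N=0, Z=0)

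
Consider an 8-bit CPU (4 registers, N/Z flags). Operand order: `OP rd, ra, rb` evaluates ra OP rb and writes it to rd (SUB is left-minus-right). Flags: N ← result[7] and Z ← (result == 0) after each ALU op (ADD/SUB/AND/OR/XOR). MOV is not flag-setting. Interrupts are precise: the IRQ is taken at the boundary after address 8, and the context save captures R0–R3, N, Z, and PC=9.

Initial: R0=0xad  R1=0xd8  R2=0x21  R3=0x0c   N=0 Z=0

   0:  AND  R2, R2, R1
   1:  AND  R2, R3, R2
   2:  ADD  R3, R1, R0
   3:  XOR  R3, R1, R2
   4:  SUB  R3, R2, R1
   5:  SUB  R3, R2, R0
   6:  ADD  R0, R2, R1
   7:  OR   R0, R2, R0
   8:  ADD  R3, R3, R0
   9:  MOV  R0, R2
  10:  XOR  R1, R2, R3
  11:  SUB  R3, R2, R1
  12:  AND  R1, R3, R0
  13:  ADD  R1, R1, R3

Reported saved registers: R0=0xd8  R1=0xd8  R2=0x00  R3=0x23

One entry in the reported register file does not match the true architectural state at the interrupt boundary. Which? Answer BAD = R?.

after  0: R0=0xad R1=0xd8 R2=0x00 R3=0x0c  N=0 Z=1
after  1: R0=0xad R1=0xd8 R2=0x00 R3=0x0c  N=0 Z=1
after  2: R0=0xad R1=0xd8 R2=0x00 R3=0x85  N=1 Z=0
after  3: R0=0xad R1=0xd8 R2=0x00 R3=0xd8  N=1 Z=0
after  4: R0=0xad R1=0xd8 R2=0x00 R3=0x28  N=0 Z=0
after  5: R0=0xad R1=0xd8 R2=0x00 R3=0x53  N=0 Z=0
after  6: R0=0xd8 R1=0xd8 R2=0x00 R3=0x53  N=1 Z=0
after  7: R0=0xd8 R1=0xd8 R2=0x00 R3=0x53  N=1 Z=0
after  8: R0=0xd8 R1=0xd8 R2=0x00 R3=0x2b  N=0 Z=0
-- IRQ taken; context saved, return-PC = 9 --
mismatch: R3: reported 0x23 vs actual 0x2b

BAD = R3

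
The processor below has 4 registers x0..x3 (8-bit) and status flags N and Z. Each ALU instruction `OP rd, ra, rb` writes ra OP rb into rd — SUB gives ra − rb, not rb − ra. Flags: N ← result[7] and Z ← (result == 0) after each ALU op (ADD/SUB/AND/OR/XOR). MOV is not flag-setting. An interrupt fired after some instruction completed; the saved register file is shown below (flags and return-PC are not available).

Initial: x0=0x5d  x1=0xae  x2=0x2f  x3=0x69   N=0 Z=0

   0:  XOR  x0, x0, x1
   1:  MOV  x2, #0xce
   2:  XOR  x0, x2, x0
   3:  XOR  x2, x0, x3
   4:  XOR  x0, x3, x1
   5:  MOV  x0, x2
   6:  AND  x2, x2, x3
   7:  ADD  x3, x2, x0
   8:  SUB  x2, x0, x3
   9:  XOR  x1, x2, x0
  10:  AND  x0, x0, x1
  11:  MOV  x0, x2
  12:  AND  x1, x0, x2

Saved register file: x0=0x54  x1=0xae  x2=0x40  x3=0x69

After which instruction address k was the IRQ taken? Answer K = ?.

K = 6

after  0: x0=0xf3 x1=0xae x2=0x2f x3=0x69  N=1 Z=0
after  1: x0=0xf3 x1=0xae x2=0xce x3=0x69  N=1 Z=0
after  2: x0=0x3d x1=0xae x2=0xce x3=0x69  N=0 Z=0
after  3: x0=0x3d x1=0xae x2=0x54 x3=0x69  N=0 Z=0
after  4: x0=0xc7 x1=0xae x2=0x54 x3=0x69  N=1 Z=0
after  5: x0=0x54 x1=0xae x2=0x54 x3=0x69  N=1 Z=0
after  6: x0=0x54 x1=0xae x2=0x40 x3=0x69  N=0 Z=0
-- IRQ taken; context saved, return-PC = 7 --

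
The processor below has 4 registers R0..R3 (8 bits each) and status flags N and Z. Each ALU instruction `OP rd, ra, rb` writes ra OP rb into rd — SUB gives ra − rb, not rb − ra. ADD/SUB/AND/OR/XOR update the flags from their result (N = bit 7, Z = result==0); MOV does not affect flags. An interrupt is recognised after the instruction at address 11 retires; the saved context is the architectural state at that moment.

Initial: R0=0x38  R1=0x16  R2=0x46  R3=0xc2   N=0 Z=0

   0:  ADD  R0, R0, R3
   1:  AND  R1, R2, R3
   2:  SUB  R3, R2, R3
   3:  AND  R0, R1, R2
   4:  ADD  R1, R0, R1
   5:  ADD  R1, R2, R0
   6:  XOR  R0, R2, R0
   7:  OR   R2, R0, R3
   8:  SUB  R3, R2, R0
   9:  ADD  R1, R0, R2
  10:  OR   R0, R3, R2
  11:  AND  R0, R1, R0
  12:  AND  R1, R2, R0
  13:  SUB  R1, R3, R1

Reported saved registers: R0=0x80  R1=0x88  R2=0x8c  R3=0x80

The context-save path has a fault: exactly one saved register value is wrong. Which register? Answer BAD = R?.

BAD = R2

after  0: R0=0xfa R1=0x16 R2=0x46 R3=0xc2  N=1 Z=0
after  1: R0=0xfa R1=0x42 R2=0x46 R3=0xc2  N=0 Z=0
after  2: R0=0xfa R1=0x42 R2=0x46 R3=0x84  N=1 Z=0
after  3: R0=0x42 R1=0x42 R2=0x46 R3=0x84  N=0 Z=0
after  4: R0=0x42 R1=0x84 R2=0x46 R3=0x84  N=1 Z=0
after  5: R0=0x42 R1=0x88 R2=0x46 R3=0x84  N=1 Z=0
after  6: R0=0x04 R1=0x88 R2=0x46 R3=0x84  N=0 Z=0
after  7: R0=0x04 R1=0x88 R2=0x84 R3=0x84  N=1 Z=0
after  8: R0=0x04 R1=0x88 R2=0x84 R3=0x80  N=1 Z=0
after  9: R0=0x04 R1=0x88 R2=0x84 R3=0x80  N=1 Z=0
after 10: R0=0x84 R1=0x88 R2=0x84 R3=0x80  N=1 Z=0
after 11: R0=0x80 R1=0x88 R2=0x84 R3=0x80  N=1 Z=0
-- IRQ taken; context saved, return-PC = 12 --
mismatch: R2: reported 0x8c vs actual 0x84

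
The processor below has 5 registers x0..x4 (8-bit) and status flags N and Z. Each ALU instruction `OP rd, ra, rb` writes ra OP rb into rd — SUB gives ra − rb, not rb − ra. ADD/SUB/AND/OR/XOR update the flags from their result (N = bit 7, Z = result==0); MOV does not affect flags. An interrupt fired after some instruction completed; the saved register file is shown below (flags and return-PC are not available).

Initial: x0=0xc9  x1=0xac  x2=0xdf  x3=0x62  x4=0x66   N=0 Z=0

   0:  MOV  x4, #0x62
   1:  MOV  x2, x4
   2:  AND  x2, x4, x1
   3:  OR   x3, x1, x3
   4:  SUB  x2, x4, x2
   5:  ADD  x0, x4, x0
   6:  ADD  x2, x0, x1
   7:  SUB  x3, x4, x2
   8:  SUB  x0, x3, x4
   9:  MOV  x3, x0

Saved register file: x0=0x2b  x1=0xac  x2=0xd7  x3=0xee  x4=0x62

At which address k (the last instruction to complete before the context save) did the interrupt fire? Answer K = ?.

after  0: x0=0xc9 x1=0xac x2=0xdf x3=0x62 x4=0x62  N=0 Z=0
after  1: x0=0xc9 x1=0xac x2=0x62 x3=0x62 x4=0x62  N=0 Z=0
after  2: x0=0xc9 x1=0xac x2=0x20 x3=0x62 x4=0x62  N=0 Z=0
after  3: x0=0xc9 x1=0xac x2=0x20 x3=0xee x4=0x62  N=1 Z=0
after  4: x0=0xc9 x1=0xac x2=0x42 x3=0xee x4=0x62  N=0 Z=0
after  5: x0=0x2b x1=0xac x2=0x42 x3=0xee x4=0x62  N=0 Z=0
after  6: x0=0x2b x1=0xac x2=0xd7 x3=0xee x4=0x62  N=1 Z=0
-- IRQ taken; context saved, return-PC = 7 --

K = 6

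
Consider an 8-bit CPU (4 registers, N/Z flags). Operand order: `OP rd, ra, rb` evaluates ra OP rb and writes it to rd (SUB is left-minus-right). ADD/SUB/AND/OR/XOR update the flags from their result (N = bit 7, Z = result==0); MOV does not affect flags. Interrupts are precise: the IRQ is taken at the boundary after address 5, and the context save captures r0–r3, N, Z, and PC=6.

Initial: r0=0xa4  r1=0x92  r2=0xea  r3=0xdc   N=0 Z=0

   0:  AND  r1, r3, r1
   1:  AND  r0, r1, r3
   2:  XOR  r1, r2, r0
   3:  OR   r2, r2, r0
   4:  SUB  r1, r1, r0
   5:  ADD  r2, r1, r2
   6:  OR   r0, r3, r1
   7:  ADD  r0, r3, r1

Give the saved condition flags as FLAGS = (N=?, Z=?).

after  0: r0=0xa4 r1=0x90 r2=0xea r3=0xdc  N=1 Z=0
after  1: r0=0x90 r1=0x90 r2=0xea r3=0xdc  N=1 Z=0
after  2: r0=0x90 r1=0x7a r2=0xea r3=0xdc  N=0 Z=0
after  3: r0=0x90 r1=0x7a r2=0xfa r3=0xdc  N=1 Z=0
after  4: r0=0x90 r1=0xea r2=0xfa r3=0xdc  N=1 Z=0
after  5: r0=0x90 r1=0xea r2=0xe4 r3=0xdc  N=1 Z=0
-- IRQ taken; context saved, return-PC = 6 --

FLAGS = (N=1, Z=0)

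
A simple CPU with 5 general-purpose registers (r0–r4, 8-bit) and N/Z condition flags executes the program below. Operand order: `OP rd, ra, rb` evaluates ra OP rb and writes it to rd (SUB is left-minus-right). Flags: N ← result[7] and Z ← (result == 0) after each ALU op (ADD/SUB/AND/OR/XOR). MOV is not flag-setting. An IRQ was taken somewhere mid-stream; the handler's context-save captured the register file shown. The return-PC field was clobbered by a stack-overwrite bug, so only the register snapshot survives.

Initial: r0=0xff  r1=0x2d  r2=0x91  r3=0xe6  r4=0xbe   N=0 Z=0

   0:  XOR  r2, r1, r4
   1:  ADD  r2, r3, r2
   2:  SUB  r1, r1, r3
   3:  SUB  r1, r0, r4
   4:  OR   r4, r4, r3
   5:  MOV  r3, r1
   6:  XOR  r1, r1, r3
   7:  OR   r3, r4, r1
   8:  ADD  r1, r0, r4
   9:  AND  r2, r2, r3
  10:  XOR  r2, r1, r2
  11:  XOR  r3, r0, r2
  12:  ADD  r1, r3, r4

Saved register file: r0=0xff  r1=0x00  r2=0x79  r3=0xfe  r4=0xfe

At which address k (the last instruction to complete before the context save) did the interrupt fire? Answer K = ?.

after  0: r0=0xff r1=0x2d r2=0x93 r3=0xe6 r4=0xbe  N=1 Z=0
after  1: r0=0xff r1=0x2d r2=0x79 r3=0xe6 r4=0xbe  N=0 Z=0
after  2: r0=0xff r1=0x47 r2=0x79 r3=0xe6 r4=0xbe  N=0 Z=0
after  3: r0=0xff r1=0x41 r2=0x79 r3=0xe6 r4=0xbe  N=0 Z=0
after  4: r0=0xff r1=0x41 r2=0x79 r3=0xe6 r4=0xfe  N=1 Z=0
after  5: r0=0xff r1=0x41 r2=0x79 r3=0x41 r4=0xfe  N=1 Z=0
after  6: r0=0xff r1=0x00 r2=0x79 r3=0x41 r4=0xfe  N=0 Z=1
after  7: r0=0xff r1=0x00 r2=0x79 r3=0xfe r4=0xfe  N=1 Z=0
-- IRQ taken; context saved, return-PC = 8 --

K = 7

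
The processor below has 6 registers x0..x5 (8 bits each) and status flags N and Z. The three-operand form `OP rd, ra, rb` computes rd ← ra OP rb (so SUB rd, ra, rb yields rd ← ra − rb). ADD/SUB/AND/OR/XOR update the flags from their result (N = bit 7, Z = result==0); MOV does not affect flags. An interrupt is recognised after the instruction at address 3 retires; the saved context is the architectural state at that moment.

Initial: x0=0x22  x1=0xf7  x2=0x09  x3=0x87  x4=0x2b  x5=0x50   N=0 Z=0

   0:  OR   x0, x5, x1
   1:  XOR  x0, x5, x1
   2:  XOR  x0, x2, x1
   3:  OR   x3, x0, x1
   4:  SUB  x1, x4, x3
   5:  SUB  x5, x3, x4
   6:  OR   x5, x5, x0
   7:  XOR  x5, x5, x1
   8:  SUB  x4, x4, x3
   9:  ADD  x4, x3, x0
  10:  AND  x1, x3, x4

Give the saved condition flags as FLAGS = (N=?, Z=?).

after  0: x0=0xf7 x1=0xf7 x2=0x09 x3=0x87 x4=0x2b x5=0x50  N=1 Z=0
after  1: x0=0xa7 x1=0xf7 x2=0x09 x3=0x87 x4=0x2b x5=0x50  N=1 Z=0
after  2: x0=0xfe x1=0xf7 x2=0x09 x3=0x87 x4=0x2b x5=0x50  N=1 Z=0
after  3: x0=0xfe x1=0xf7 x2=0x09 x3=0xff x4=0x2b x5=0x50  N=1 Z=0
-- IRQ taken; context saved, return-PC = 4 --

FLAGS = (N=1, Z=0)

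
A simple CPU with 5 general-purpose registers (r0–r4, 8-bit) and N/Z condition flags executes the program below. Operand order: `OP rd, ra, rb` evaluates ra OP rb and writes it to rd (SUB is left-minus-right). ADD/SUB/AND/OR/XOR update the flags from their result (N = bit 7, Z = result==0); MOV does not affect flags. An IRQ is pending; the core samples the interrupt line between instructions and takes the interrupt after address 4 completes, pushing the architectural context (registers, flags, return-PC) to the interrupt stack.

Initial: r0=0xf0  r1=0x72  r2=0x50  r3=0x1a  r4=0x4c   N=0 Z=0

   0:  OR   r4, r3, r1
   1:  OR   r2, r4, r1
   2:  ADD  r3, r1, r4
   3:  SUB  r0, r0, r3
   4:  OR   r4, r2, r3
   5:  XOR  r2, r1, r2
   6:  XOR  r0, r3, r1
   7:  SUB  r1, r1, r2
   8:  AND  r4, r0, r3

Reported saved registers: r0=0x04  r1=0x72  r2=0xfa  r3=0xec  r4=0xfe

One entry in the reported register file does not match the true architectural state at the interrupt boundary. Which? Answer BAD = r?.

after  0: r0=0xf0 r1=0x72 r2=0x50 r3=0x1a r4=0x7a  N=0 Z=0
after  1: r0=0xf0 r1=0x72 r2=0x7a r3=0x1a r4=0x7a  N=0 Z=0
after  2: r0=0xf0 r1=0x72 r2=0x7a r3=0xec r4=0x7a  N=1 Z=0
after  3: r0=0x04 r1=0x72 r2=0x7a r3=0xec r4=0x7a  N=0 Z=0
after  4: r0=0x04 r1=0x72 r2=0x7a r3=0xec r4=0xfe  N=1 Z=0
-- IRQ taken; context saved, return-PC = 5 --
mismatch: r2: reported 0xfa vs actual 0x7a

BAD = r2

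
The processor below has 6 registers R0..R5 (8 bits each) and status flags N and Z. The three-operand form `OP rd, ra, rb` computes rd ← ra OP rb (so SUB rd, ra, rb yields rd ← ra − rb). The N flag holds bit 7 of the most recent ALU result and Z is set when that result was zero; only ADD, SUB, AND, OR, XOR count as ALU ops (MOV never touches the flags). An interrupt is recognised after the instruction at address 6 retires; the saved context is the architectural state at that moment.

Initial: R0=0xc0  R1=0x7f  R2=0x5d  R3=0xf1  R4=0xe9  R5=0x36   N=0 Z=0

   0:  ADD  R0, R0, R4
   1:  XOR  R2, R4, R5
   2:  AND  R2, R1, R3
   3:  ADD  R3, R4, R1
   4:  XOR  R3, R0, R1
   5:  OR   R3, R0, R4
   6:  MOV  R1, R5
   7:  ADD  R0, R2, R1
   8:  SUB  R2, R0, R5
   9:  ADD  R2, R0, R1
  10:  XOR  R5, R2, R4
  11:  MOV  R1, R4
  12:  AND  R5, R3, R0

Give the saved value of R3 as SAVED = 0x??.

SAVED = 0xe9

after  0: R0=0xa9 R1=0x7f R2=0x5d R3=0xf1 R4=0xe9 R5=0x36  N=1 Z=0
after  1: R0=0xa9 R1=0x7f R2=0xdf R3=0xf1 R4=0xe9 R5=0x36  N=1 Z=0
after  2: R0=0xa9 R1=0x7f R2=0x71 R3=0xf1 R4=0xe9 R5=0x36  N=0 Z=0
after  3: R0=0xa9 R1=0x7f R2=0x71 R3=0x68 R4=0xe9 R5=0x36  N=0 Z=0
after  4: R0=0xa9 R1=0x7f R2=0x71 R3=0xd6 R4=0xe9 R5=0x36  N=1 Z=0
after  5: R0=0xa9 R1=0x7f R2=0x71 R3=0xe9 R4=0xe9 R5=0x36  N=1 Z=0
after  6: R0=0xa9 R1=0x36 R2=0x71 R3=0xe9 R4=0xe9 R5=0x36  N=1 Z=0
-- IRQ taken; context saved, return-PC = 7 --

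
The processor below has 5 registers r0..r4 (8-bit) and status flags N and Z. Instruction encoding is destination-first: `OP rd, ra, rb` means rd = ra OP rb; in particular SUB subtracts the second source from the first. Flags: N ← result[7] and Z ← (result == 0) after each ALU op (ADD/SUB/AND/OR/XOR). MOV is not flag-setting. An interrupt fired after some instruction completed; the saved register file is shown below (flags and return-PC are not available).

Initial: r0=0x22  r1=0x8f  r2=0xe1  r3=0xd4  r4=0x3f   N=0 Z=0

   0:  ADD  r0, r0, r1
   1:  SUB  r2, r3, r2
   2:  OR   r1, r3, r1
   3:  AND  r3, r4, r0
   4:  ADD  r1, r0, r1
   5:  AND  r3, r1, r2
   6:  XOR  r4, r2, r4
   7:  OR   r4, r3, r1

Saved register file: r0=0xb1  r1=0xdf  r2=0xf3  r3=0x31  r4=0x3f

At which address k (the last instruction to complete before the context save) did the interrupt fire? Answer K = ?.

after  0: r0=0xb1 r1=0x8f r2=0xe1 r3=0xd4 r4=0x3f  N=1 Z=0
after  1: r0=0xb1 r1=0x8f r2=0xf3 r3=0xd4 r4=0x3f  N=1 Z=0
after  2: r0=0xb1 r1=0xdf r2=0xf3 r3=0xd4 r4=0x3f  N=1 Z=0
after  3: r0=0xb1 r1=0xdf r2=0xf3 r3=0x31 r4=0x3f  N=0 Z=0
-- IRQ taken; context saved, return-PC = 4 --

K = 3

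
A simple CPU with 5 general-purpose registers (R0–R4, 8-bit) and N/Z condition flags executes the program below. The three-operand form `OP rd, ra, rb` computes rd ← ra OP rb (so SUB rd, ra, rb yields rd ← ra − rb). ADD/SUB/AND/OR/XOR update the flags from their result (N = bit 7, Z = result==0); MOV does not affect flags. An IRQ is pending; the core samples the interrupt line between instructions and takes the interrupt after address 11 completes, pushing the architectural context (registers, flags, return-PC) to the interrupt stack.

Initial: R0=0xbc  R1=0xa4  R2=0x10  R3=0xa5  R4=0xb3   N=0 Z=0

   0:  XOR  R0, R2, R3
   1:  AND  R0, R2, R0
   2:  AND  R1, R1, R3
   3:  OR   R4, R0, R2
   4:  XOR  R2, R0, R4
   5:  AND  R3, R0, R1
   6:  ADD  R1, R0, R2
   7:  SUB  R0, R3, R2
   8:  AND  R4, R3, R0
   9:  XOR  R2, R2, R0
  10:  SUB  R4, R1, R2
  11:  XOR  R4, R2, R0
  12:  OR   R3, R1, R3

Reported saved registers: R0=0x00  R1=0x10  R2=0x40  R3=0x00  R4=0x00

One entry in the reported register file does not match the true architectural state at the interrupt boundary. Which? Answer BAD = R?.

BAD = R2

after  0: R0=0xb5 R1=0xa4 R2=0x10 R3=0xa5 R4=0xb3  N=1 Z=0
after  1: R0=0x10 R1=0xa4 R2=0x10 R3=0xa5 R4=0xb3  N=0 Z=0
after  2: R0=0x10 R1=0xa4 R2=0x10 R3=0xa5 R4=0xb3  N=1 Z=0
after  3: R0=0x10 R1=0xa4 R2=0x10 R3=0xa5 R4=0x10  N=0 Z=0
after  4: R0=0x10 R1=0xa4 R2=0x00 R3=0xa5 R4=0x10  N=0 Z=1
after  5: R0=0x10 R1=0xa4 R2=0x00 R3=0x00 R4=0x10  N=0 Z=1
after  6: R0=0x10 R1=0x10 R2=0x00 R3=0x00 R4=0x10  N=0 Z=0
after  7: R0=0x00 R1=0x10 R2=0x00 R3=0x00 R4=0x10  N=0 Z=1
after  8: R0=0x00 R1=0x10 R2=0x00 R3=0x00 R4=0x00  N=0 Z=1
after  9: R0=0x00 R1=0x10 R2=0x00 R3=0x00 R4=0x00  N=0 Z=1
after 10: R0=0x00 R1=0x10 R2=0x00 R3=0x00 R4=0x10  N=0 Z=0
after 11: R0=0x00 R1=0x10 R2=0x00 R3=0x00 R4=0x00  N=0 Z=1
-- IRQ taken; context saved, return-PC = 12 --
mismatch: R2: reported 0x40 vs actual 0x00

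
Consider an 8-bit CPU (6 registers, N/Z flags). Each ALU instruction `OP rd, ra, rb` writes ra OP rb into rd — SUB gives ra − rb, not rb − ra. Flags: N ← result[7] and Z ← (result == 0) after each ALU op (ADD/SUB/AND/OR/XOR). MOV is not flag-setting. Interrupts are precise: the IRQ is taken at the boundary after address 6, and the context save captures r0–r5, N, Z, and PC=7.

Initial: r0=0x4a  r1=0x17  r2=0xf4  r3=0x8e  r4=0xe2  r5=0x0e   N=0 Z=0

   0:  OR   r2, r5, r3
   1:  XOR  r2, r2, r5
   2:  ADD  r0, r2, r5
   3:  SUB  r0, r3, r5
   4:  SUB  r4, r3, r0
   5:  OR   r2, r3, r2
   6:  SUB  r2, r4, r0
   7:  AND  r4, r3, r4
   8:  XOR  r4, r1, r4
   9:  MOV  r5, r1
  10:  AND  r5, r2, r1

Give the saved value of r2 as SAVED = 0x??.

SAVED = 0x8e

after  0: r0=0x4a r1=0x17 r2=0x8e r3=0x8e r4=0xe2 r5=0x0e  N=1 Z=0
after  1: r0=0x4a r1=0x17 r2=0x80 r3=0x8e r4=0xe2 r5=0x0e  N=1 Z=0
after  2: r0=0x8e r1=0x17 r2=0x80 r3=0x8e r4=0xe2 r5=0x0e  N=1 Z=0
after  3: r0=0x80 r1=0x17 r2=0x80 r3=0x8e r4=0xe2 r5=0x0e  N=1 Z=0
after  4: r0=0x80 r1=0x17 r2=0x80 r3=0x8e r4=0x0e r5=0x0e  N=0 Z=0
after  5: r0=0x80 r1=0x17 r2=0x8e r3=0x8e r4=0x0e r5=0x0e  N=1 Z=0
after  6: r0=0x80 r1=0x17 r2=0x8e r3=0x8e r4=0x0e r5=0x0e  N=1 Z=0
-- IRQ taken; context saved, return-PC = 7 --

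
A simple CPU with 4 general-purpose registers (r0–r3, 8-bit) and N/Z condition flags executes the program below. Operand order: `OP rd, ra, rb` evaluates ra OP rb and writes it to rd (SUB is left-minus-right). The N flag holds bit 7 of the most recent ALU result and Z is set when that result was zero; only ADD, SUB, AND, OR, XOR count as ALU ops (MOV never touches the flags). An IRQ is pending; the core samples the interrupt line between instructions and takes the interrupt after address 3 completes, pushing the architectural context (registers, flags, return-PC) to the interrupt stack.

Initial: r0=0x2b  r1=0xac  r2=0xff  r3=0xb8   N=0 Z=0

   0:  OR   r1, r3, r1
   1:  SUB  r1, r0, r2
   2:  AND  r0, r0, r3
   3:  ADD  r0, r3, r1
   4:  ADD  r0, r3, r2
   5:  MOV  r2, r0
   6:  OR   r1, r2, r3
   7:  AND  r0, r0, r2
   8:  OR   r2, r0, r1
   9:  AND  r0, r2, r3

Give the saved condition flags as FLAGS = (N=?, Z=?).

FLAGS = (N=1, Z=0)

after  0: r0=0x2b r1=0xbc r2=0xff r3=0xb8  N=1 Z=0
after  1: r0=0x2b r1=0x2c r2=0xff r3=0xb8  N=0 Z=0
after  2: r0=0x28 r1=0x2c r2=0xff r3=0xb8  N=0 Z=0
after  3: r0=0xe4 r1=0x2c r2=0xff r3=0xb8  N=1 Z=0
-- IRQ taken; context saved, return-PC = 4 --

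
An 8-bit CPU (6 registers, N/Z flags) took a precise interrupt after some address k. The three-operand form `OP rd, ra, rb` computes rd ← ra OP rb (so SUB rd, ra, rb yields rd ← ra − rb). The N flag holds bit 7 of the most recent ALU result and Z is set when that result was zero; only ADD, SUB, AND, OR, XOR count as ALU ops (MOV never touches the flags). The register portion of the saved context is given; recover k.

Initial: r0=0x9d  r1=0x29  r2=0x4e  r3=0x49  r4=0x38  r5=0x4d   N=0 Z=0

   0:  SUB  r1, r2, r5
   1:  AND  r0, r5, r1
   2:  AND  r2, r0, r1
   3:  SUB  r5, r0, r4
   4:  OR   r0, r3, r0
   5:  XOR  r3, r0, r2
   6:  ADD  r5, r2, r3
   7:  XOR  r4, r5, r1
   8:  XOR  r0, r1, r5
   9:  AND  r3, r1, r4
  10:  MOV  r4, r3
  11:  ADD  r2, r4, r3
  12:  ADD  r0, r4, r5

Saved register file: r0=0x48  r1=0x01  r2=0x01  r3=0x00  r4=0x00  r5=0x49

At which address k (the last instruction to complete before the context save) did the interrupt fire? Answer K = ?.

after  0: r0=0x9d r1=0x01 r2=0x4e r3=0x49 r4=0x38 r5=0x4d  N=0 Z=0
after  1: r0=0x01 r1=0x01 r2=0x4e r3=0x49 r4=0x38 r5=0x4d  N=0 Z=0
after  2: r0=0x01 r1=0x01 r2=0x01 r3=0x49 r4=0x38 r5=0x4d  N=0 Z=0
after  3: r0=0x01 r1=0x01 r2=0x01 r3=0x49 r4=0x38 r5=0xc9  N=1 Z=0
after  4: r0=0x49 r1=0x01 r2=0x01 r3=0x49 r4=0x38 r5=0xc9  N=0 Z=0
after  5: r0=0x49 r1=0x01 r2=0x01 r3=0x48 r4=0x38 r5=0xc9  N=0 Z=0
after  6: r0=0x49 r1=0x01 r2=0x01 r3=0x48 r4=0x38 r5=0x49  N=0 Z=0
after  7: r0=0x49 r1=0x01 r2=0x01 r3=0x48 r4=0x48 r5=0x49  N=0 Z=0
after  8: r0=0x48 r1=0x01 r2=0x01 r3=0x48 r4=0x48 r5=0x49  N=0 Z=0
after  9: r0=0x48 r1=0x01 r2=0x01 r3=0x00 r4=0x48 r5=0x49  N=0 Z=1
after 10: r0=0x48 r1=0x01 r2=0x01 r3=0x00 r4=0x00 r5=0x49  N=0 Z=1
-- IRQ taken; context saved, return-PC = 11 --

K = 10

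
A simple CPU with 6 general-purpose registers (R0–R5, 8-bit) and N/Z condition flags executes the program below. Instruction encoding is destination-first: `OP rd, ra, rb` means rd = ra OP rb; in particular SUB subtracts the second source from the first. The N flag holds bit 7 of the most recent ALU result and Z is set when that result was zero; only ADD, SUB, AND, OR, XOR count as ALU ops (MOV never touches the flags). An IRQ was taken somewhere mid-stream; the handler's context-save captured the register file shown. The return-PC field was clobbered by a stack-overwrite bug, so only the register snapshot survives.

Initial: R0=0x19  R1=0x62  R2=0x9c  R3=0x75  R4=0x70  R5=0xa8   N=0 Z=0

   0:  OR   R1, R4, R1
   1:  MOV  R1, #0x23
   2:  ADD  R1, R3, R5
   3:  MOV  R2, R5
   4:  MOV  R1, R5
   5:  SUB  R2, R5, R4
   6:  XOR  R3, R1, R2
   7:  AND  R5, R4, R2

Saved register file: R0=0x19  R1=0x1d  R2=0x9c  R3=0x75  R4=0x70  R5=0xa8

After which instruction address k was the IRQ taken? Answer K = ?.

K = 2

after  0: R0=0x19 R1=0x72 R2=0x9c R3=0x75 R4=0x70 R5=0xa8  N=0 Z=0
after  1: R0=0x19 R1=0x23 R2=0x9c R3=0x75 R4=0x70 R5=0xa8  N=0 Z=0
after  2: R0=0x19 R1=0x1d R2=0x9c R3=0x75 R4=0x70 R5=0xa8  N=0 Z=0
-- IRQ taken; context saved, return-PC = 3 --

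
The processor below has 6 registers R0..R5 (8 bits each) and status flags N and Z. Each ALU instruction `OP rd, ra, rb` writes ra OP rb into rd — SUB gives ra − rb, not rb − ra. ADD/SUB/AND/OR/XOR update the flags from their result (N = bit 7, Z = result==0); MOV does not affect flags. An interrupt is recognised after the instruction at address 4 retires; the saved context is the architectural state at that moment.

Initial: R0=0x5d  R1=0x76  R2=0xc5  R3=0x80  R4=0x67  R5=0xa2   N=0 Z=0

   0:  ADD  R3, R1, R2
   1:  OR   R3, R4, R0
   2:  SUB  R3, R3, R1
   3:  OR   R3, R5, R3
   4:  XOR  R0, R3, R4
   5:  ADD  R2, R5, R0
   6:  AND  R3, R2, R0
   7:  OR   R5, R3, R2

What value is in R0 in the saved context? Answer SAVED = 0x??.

after  0: R0=0x5d R1=0x76 R2=0xc5 R3=0x3b R4=0x67 R5=0xa2  N=0 Z=0
after  1: R0=0x5d R1=0x76 R2=0xc5 R3=0x7f R4=0x67 R5=0xa2  N=0 Z=0
after  2: R0=0x5d R1=0x76 R2=0xc5 R3=0x09 R4=0x67 R5=0xa2  N=0 Z=0
after  3: R0=0x5d R1=0x76 R2=0xc5 R3=0xab R4=0x67 R5=0xa2  N=1 Z=0
after  4: R0=0xcc R1=0x76 R2=0xc5 R3=0xab R4=0x67 R5=0xa2  N=1 Z=0
-- IRQ taken; context saved, return-PC = 5 --

SAVED = 0xcc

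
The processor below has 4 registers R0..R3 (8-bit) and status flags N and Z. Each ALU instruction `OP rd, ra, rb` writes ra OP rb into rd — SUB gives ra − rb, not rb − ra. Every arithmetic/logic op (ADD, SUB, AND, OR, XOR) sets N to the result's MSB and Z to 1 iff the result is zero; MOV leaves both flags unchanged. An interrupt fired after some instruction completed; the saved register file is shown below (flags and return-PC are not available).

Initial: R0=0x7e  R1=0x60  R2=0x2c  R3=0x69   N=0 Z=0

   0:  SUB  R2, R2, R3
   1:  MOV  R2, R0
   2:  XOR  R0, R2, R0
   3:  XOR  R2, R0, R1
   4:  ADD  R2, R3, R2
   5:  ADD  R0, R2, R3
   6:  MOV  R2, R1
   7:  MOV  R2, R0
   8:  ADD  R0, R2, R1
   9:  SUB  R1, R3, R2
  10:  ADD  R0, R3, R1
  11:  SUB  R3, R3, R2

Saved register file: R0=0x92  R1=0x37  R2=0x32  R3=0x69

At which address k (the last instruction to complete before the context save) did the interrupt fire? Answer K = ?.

after  0: R0=0x7e R1=0x60 R2=0xc3 R3=0x69  N=1 Z=0
after  1: R0=0x7e R1=0x60 R2=0x7e R3=0x69  N=1 Z=0
after  2: R0=0x00 R1=0x60 R2=0x7e R3=0x69  N=0 Z=1
after  3: R0=0x00 R1=0x60 R2=0x60 R3=0x69  N=0 Z=0
after  4: R0=0x00 R1=0x60 R2=0xc9 R3=0x69  N=1 Z=0
after  5: R0=0x32 R1=0x60 R2=0xc9 R3=0x69  N=0 Z=0
after  6: R0=0x32 R1=0x60 R2=0x60 R3=0x69  N=0 Z=0
after  7: R0=0x32 R1=0x60 R2=0x32 R3=0x69  N=0 Z=0
after  8: R0=0x92 R1=0x60 R2=0x32 R3=0x69  N=1 Z=0
after  9: R0=0x92 R1=0x37 R2=0x32 R3=0x69  N=0 Z=0
-- IRQ taken; context saved, return-PC = 10 --

K = 9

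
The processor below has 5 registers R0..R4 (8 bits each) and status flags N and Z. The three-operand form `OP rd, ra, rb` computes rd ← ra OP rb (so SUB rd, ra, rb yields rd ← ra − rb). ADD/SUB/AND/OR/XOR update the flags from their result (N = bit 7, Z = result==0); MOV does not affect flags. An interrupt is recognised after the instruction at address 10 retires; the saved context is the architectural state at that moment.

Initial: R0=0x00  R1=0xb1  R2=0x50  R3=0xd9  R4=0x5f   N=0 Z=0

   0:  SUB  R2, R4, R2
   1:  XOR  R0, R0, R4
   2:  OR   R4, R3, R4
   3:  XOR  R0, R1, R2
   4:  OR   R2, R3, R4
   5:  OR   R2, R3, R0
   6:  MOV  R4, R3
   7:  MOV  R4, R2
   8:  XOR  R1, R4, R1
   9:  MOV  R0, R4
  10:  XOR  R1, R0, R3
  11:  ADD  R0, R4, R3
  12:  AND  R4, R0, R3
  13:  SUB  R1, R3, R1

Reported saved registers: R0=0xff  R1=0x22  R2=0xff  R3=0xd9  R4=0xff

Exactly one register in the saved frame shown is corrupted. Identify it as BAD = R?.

BAD = R1

after  0: R0=0x00 R1=0xb1 R2=0x0f R3=0xd9 R4=0x5f  N=0 Z=0
after  1: R0=0x5f R1=0xb1 R2=0x0f R3=0xd9 R4=0x5f  N=0 Z=0
after  2: R0=0x5f R1=0xb1 R2=0x0f R3=0xd9 R4=0xdf  N=1 Z=0
after  3: R0=0xbe R1=0xb1 R2=0x0f R3=0xd9 R4=0xdf  N=1 Z=0
after  4: R0=0xbe R1=0xb1 R2=0xdf R3=0xd9 R4=0xdf  N=1 Z=0
after  5: R0=0xbe R1=0xb1 R2=0xff R3=0xd9 R4=0xdf  N=1 Z=0
after  6: R0=0xbe R1=0xb1 R2=0xff R3=0xd9 R4=0xd9  N=1 Z=0
after  7: R0=0xbe R1=0xb1 R2=0xff R3=0xd9 R4=0xff  N=1 Z=0
after  8: R0=0xbe R1=0x4e R2=0xff R3=0xd9 R4=0xff  N=0 Z=0
after  9: R0=0xff R1=0x4e R2=0xff R3=0xd9 R4=0xff  N=0 Z=0
after 10: R0=0xff R1=0x26 R2=0xff R3=0xd9 R4=0xff  N=0 Z=0
-- IRQ taken; context saved, return-PC = 11 --
mismatch: R1: reported 0x22 vs actual 0x26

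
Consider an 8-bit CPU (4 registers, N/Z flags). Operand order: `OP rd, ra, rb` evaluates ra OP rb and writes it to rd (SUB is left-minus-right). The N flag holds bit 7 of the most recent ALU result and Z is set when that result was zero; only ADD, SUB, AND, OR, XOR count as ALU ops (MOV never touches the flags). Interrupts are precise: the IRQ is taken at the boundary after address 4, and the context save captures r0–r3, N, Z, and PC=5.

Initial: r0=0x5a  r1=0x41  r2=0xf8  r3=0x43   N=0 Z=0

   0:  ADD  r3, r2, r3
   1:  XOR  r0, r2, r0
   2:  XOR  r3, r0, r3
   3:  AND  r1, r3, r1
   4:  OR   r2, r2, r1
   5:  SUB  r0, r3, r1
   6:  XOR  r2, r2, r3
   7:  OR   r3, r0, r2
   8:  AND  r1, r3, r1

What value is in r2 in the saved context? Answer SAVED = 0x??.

after  0: r0=0x5a r1=0x41 r2=0xf8 r3=0x3b  N=0 Z=0
after  1: r0=0xa2 r1=0x41 r2=0xf8 r3=0x3b  N=1 Z=0
after  2: r0=0xa2 r1=0x41 r2=0xf8 r3=0x99  N=1 Z=0
after  3: r0=0xa2 r1=0x01 r2=0xf8 r3=0x99  N=0 Z=0
after  4: r0=0xa2 r1=0x01 r2=0xf9 r3=0x99  N=1 Z=0
-- IRQ taken; context saved, return-PC = 5 --

SAVED = 0xf9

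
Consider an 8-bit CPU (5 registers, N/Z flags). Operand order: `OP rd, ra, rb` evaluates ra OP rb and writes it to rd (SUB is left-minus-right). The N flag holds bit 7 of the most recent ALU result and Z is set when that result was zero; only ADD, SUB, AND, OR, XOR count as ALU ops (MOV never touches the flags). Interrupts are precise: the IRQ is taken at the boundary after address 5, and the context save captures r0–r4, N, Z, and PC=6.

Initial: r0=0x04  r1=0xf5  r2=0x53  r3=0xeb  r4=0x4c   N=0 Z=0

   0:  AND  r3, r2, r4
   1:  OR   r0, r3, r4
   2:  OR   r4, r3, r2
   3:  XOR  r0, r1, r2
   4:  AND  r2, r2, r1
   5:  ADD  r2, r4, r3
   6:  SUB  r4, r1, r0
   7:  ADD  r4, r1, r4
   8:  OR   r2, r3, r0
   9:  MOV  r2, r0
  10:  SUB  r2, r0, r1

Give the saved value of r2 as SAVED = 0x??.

after  0: r0=0x04 r1=0xf5 r2=0x53 r3=0x40 r4=0x4c  N=0 Z=0
after  1: r0=0x4c r1=0xf5 r2=0x53 r3=0x40 r4=0x4c  N=0 Z=0
after  2: r0=0x4c r1=0xf5 r2=0x53 r3=0x40 r4=0x53  N=0 Z=0
after  3: r0=0xa6 r1=0xf5 r2=0x53 r3=0x40 r4=0x53  N=1 Z=0
after  4: r0=0xa6 r1=0xf5 r2=0x51 r3=0x40 r4=0x53  N=0 Z=0
after  5: r0=0xa6 r1=0xf5 r2=0x93 r3=0x40 r4=0x53  N=1 Z=0
-- IRQ taken; context saved, return-PC = 6 --

SAVED = 0x93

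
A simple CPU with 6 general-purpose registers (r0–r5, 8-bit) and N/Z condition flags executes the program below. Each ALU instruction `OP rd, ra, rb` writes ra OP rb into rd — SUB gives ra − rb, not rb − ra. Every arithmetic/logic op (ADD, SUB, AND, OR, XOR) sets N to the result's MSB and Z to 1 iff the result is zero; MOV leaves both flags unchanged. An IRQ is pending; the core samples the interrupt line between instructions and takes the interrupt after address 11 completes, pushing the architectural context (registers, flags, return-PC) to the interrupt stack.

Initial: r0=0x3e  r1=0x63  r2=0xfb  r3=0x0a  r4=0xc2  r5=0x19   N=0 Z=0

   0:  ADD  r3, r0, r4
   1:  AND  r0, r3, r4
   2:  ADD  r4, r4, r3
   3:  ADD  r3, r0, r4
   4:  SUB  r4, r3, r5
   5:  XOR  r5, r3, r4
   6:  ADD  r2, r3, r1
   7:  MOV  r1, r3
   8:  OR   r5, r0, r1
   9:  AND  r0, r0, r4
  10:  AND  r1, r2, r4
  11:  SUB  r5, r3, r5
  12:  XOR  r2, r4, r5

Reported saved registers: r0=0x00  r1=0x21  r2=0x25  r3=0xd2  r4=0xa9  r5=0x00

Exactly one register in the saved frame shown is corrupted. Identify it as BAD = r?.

BAD = r3

after  0: r0=0x3e r1=0x63 r2=0xfb r3=0x00 r4=0xc2 r5=0x19  N=0 Z=1
after  1: r0=0x00 r1=0x63 r2=0xfb r3=0x00 r4=0xc2 r5=0x19  N=0 Z=1
after  2: r0=0x00 r1=0x63 r2=0xfb r3=0x00 r4=0xc2 r5=0x19  N=1 Z=0
after  3: r0=0x00 r1=0x63 r2=0xfb r3=0xc2 r4=0xc2 r5=0x19  N=1 Z=0
after  4: r0=0x00 r1=0x63 r2=0xfb r3=0xc2 r4=0xa9 r5=0x19  N=1 Z=0
after  5: r0=0x00 r1=0x63 r2=0xfb r3=0xc2 r4=0xa9 r5=0x6b  N=0 Z=0
after  6: r0=0x00 r1=0x63 r2=0x25 r3=0xc2 r4=0xa9 r5=0x6b  N=0 Z=0
after  7: r0=0x00 r1=0xc2 r2=0x25 r3=0xc2 r4=0xa9 r5=0x6b  N=0 Z=0
after  8: r0=0x00 r1=0xc2 r2=0x25 r3=0xc2 r4=0xa9 r5=0xc2  N=1 Z=0
after  9: r0=0x00 r1=0xc2 r2=0x25 r3=0xc2 r4=0xa9 r5=0xc2  N=0 Z=1
after 10: r0=0x00 r1=0x21 r2=0x25 r3=0xc2 r4=0xa9 r5=0xc2  N=0 Z=0
after 11: r0=0x00 r1=0x21 r2=0x25 r3=0xc2 r4=0xa9 r5=0x00  N=0 Z=1
-- IRQ taken; context saved, return-PC = 12 --
mismatch: r3: reported 0xd2 vs actual 0xc2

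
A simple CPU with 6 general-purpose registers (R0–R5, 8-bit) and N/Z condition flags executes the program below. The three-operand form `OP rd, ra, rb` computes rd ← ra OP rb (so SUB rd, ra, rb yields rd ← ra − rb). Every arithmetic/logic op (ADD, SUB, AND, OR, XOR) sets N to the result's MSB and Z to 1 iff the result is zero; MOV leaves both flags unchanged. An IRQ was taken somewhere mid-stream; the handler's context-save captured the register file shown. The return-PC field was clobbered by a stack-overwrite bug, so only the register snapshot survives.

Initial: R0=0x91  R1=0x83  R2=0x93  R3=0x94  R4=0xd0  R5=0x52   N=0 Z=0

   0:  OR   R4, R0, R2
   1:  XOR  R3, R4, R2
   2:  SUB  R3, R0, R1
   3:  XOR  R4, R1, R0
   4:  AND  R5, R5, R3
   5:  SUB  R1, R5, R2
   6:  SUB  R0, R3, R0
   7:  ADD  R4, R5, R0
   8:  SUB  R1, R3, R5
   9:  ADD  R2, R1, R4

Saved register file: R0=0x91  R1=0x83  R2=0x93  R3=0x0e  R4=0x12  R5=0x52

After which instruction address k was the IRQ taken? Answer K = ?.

after  0: R0=0x91 R1=0x83 R2=0x93 R3=0x94 R4=0x93 R5=0x52  N=1 Z=0
after  1: R0=0x91 R1=0x83 R2=0x93 R3=0x00 R4=0x93 R5=0x52  N=0 Z=1
after  2: R0=0x91 R1=0x83 R2=0x93 R3=0x0e R4=0x93 R5=0x52  N=0 Z=0
after  3: R0=0x91 R1=0x83 R2=0x93 R3=0x0e R4=0x12 R5=0x52  N=0 Z=0
-- IRQ taken; context saved, return-PC = 4 --

K = 3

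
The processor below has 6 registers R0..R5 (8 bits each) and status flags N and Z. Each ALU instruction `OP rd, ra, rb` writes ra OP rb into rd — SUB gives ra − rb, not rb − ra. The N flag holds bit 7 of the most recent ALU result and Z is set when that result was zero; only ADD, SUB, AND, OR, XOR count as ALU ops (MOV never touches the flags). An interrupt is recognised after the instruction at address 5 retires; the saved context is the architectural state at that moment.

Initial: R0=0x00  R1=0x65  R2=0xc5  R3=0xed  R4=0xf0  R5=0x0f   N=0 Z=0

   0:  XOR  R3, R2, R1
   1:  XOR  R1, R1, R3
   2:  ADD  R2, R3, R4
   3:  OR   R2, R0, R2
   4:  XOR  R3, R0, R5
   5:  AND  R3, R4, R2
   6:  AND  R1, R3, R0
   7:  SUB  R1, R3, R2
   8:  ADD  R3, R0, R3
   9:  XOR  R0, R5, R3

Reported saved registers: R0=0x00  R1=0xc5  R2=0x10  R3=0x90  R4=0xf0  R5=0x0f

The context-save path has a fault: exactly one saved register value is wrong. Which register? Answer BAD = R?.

BAD = R2

after  0: R0=0x00 R1=0x65 R2=0xc5 R3=0xa0 R4=0xf0 R5=0x0f  N=1 Z=0
after  1: R0=0x00 R1=0xc5 R2=0xc5 R3=0xa0 R4=0xf0 R5=0x0f  N=1 Z=0
after  2: R0=0x00 R1=0xc5 R2=0x90 R3=0xa0 R4=0xf0 R5=0x0f  N=1 Z=0
after  3: R0=0x00 R1=0xc5 R2=0x90 R3=0xa0 R4=0xf0 R5=0x0f  N=1 Z=0
after  4: R0=0x00 R1=0xc5 R2=0x90 R3=0x0f R4=0xf0 R5=0x0f  N=0 Z=0
after  5: R0=0x00 R1=0xc5 R2=0x90 R3=0x90 R4=0xf0 R5=0x0f  N=1 Z=0
-- IRQ taken; context saved, return-PC = 6 --
mismatch: R2: reported 0x10 vs actual 0x90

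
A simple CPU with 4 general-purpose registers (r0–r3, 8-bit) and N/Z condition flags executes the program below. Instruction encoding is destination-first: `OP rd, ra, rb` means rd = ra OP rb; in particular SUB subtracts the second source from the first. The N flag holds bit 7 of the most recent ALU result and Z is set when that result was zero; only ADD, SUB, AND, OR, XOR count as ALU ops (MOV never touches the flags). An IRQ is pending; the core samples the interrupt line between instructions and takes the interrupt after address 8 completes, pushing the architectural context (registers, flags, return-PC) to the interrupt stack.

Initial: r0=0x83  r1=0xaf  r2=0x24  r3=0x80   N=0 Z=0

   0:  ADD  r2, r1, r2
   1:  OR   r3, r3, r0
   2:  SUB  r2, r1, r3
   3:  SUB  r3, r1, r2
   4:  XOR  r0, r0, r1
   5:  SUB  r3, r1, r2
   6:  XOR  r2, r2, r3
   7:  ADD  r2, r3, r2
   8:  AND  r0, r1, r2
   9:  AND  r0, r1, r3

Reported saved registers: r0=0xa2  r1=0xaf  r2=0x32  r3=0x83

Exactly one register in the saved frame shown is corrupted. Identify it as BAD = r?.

after  0: r0=0x83 r1=0xaf r2=0xd3 r3=0x80  N=1 Z=0
after  1: r0=0x83 r1=0xaf r2=0xd3 r3=0x83  N=1 Z=0
after  2: r0=0x83 r1=0xaf r2=0x2c r3=0x83  N=0 Z=0
after  3: r0=0x83 r1=0xaf r2=0x2c r3=0x83  N=1 Z=0
after  4: r0=0x2c r1=0xaf r2=0x2c r3=0x83  N=0 Z=0
after  5: r0=0x2c r1=0xaf r2=0x2c r3=0x83  N=1 Z=0
after  6: r0=0x2c r1=0xaf r2=0xaf r3=0x83  N=1 Z=0
after  7: r0=0x2c r1=0xaf r2=0x32 r3=0x83  N=0 Z=0
after  8: r0=0x22 r1=0xaf r2=0x32 r3=0x83  N=0 Z=0
-- IRQ taken; context saved, return-PC = 9 --
mismatch: r0: reported 0xa2 vs actual 0x22

BAD = r0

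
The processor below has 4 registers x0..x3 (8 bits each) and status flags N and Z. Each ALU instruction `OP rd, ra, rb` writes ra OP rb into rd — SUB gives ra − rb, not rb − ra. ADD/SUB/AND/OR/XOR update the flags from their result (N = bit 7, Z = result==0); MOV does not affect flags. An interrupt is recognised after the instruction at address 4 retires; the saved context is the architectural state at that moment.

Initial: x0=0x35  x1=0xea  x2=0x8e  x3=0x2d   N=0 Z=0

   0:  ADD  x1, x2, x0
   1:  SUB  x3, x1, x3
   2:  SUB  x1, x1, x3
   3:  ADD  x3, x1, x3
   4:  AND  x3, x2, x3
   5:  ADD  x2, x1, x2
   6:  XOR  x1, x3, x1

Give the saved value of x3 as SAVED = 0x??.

after  0: x0=0x35 x1=0xc3 x2=0x8e x3=0x2d  N=1 Z=0
after  1: x0=0x35 x1=0xc3 x2=0x8e x3=0x96  N=1 Z=0
after  2: x0=0x35 x1=0x2d x2=0x8e x3=0x96  N=0 Z=0
after  3: x0=0x35 x1=0x2d x2=0x8e x3=0xc3  N=1 Z=0
after  4: x0=0x35 x1=0x2d x2=0x8e x3=0x82  N=1 Z=0
-- IRQ taken; context saved, return-PC = 5 --

SAVED = 0x82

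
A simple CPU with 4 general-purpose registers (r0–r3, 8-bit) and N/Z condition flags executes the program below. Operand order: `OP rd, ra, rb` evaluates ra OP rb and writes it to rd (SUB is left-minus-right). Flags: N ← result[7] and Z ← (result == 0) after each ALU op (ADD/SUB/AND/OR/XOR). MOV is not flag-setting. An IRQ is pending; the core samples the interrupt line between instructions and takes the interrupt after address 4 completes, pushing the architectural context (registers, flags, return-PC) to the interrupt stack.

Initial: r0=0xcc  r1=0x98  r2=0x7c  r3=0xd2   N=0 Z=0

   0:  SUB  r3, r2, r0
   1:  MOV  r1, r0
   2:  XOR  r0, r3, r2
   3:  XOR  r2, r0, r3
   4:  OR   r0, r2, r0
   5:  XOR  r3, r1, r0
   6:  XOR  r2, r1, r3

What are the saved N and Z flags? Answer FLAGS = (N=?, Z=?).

FLAGS = (N=1, Z=0)

after  0: r0=0xcc r1=0x98 r2=0x7c r3=0xb0  N=1 Z=0
after  1: r0=0xcc r1=0xcc r2=0x7c r3=0xb0  N=1 Z=0
after  2: r0=0xcc r1=0xcc r2=0x7c r3=0xb0  N=1 Z=0
after  3: r0=0xcc r1=0xcc r2=0x7c r3=0xb0  N=0 Z=0
after  4: r0=0xfc r1=0xcc r2=0x7c r3=0xb0  N=1 Z=0
-- IRQ taken; context saved, return-PC = 5 --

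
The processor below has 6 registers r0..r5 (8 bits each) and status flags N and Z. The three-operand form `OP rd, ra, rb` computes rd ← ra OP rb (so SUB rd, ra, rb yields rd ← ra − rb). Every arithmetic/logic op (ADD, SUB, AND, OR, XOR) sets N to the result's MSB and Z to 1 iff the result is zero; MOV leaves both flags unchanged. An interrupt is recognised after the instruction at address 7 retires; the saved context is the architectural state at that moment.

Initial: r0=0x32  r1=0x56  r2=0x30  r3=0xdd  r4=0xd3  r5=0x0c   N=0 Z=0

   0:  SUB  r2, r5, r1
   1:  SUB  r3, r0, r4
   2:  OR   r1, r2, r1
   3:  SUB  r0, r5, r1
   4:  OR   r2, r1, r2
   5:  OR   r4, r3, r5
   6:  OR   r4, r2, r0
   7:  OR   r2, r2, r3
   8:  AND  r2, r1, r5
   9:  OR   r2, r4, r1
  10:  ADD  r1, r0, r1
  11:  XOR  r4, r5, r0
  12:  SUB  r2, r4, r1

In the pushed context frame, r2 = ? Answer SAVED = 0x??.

after  0: r0=0x32 r1=0x56 r2=0xb6 r3=0xdd r4=0xd3 r5=0x0c  N=1 Z=0
after  1: r0=0x32 r1=0x56 r2=0xb6 r3=0x5f r4=0xd3 r5=0x0c  N=0 Z=0
after  2: r0=0x32 r1=0xf6 r2=0xb6 r3=0x5f r4=0xd3 r5=0x0c  N=1 Z=0
after  3: r0=0x16 r1=0xf6 r2=0xb6 r3=0x5f r4=0xd3 r5=0x0c  N=0 Z=0
after  4: r0=0x16 r1=0xf6 r2=0xf6 r3=0x5f r4=0xd3 r5=0x0c  N=1 Z=0
after  5: r0=0x16 r1=0xf6 r2=0xf6 r3=0x5f r4=0x5f r5=0x0c  N=0 Z=0
after  6: r0=0x16 r1=0xf6 r2=0xf6 r3=0x5f r4=0xf6 r5=0x0c  N=1 Z=0
after  7: r0=0x16 r1=0xf6 r2=0xff r3=0x5f r4=0xf6 r5=0x0c  N=1 Z=0
-- IRQ taken; context saved, return-PC = 8 --

SAVED = 0xff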